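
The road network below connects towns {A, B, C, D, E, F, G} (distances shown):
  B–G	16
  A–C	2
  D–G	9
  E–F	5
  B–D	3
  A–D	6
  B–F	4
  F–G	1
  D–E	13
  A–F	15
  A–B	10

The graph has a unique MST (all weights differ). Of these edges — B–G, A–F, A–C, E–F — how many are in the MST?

2

Kruskal's algorithm — process edges by increasing weight (ties by edge label):
F–G (1): add — endpoints in different components.
A–C (2): add — endpoints in different components.
B–D (3): add — endpoints in different components.
B–F (4): add — endpoints in different components.
E–F (5): add — endpoints in different components.
A–D (6): add — endpoints in different components.
MST edge set: {F–G, A–C, B–D, B–F, E–F, A–D}.
Of the listed edges, {A–C, E–F} are in the MST → 2.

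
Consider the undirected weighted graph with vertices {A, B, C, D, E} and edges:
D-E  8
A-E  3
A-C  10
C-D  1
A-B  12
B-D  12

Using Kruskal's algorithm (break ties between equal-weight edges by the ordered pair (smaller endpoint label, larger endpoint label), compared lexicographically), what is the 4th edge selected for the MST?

Kruskal's algorithm — process edges by increasing weight (ties by edge label):
C-D (1): add — endpoints in different components.
A-E (3): add — endpoints in different components.
D-E (8): add — endpoints in different components.
A-C (10): skip — A and C already connected.
A-B (12): add — endpoints in different components.
The 4th edge added is A-B.

A-B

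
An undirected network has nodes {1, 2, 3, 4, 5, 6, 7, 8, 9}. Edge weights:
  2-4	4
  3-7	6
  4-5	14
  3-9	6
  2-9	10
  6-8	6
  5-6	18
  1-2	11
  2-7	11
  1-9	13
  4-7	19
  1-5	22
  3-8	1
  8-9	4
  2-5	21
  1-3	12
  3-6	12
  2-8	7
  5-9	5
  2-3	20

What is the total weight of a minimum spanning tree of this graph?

Sort edges by weight, then run Kruskal:
3-8 (1): add — endpoints in different components.
2-4 (4): add — endpoints in different components.
8-9 (4): add — endpoints in different components.
5-9 (5): add — endpoints in different components.
3-7 (6): add — endpoints in different components.
3-9 (6): skip — 3 and 9 already connected.
6-8 (6): add — endpoints in different components.
2-8 (7): add — endpoints in different components.
2-9 (10): skip — 2 and 9 already connected.
1-2 (11): add — endpoints in different components.
MST edges: 3-8, 2-4, 8-9, 5-9, 3-7, 6-8, 2-8, 1-2; total weight 1+4+4+5+6+6+7+11 = 44.

44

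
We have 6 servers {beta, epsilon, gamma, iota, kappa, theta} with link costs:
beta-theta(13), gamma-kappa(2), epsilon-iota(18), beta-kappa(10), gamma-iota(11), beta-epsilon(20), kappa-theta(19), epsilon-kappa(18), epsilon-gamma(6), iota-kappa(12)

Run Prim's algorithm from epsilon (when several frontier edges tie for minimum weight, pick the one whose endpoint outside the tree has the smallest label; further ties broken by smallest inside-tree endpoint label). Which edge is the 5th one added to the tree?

Grow the tree from epsilon using Prim:
Step 1: frontier [epsilon-gamma 6, epsilon-iota 18, epsilon-kappa 18, beta-epsilon 20] → take epsilon-gamma (6); add gamma.
Step 2: frontier [epsilon-iota 18, epsilon-kappa 18, beta-epsilon 20, gamma-kappa 2, gamma-iota 11] → take gamma-kappa (2); add kappa.
Step 3: frontier [epsilon-iota 18, beta-epsilon 20, gamma-iota 11, beta-kappa 10, iota-kappa 12, kappa-theta 19] → take beta-kappa (10); add beta.
Step 4: frontier [beta-theta 13, epsilon-iota 18, gamma-iota 11, iota-kappa 12, kappa-theta 19] → take gamma-iota (11); add iota.
Step 5: frontier [beta-theta 13, kappa-theta 19] → take beta-theta (13); add theta.
The 5th edge added is beta-theta.

beta-theta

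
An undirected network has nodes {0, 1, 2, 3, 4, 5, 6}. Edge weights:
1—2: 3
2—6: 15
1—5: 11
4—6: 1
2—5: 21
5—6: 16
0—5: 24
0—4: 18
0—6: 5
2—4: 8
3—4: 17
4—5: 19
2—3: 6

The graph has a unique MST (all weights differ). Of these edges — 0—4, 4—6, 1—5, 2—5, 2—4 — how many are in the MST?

Sort edges by weight, then run Kruskal:
4—6 (1): add. Components now {0} {1} {2} {3} {4,6} {5}
1—2 (3): add. Components now {0} {1,2} {3} {4,6} {5}
0—6 (5): add. Components now {0,4,6} {1,2} {3} {5}
2—3 (6): add. Components now {0,4,6} {1,2,3} {5}
2—4 (8): add. Components now {0,1,2,3,4,6} {5}
1—5 (11): add. Components now {0,1,2,3,4,5,6}
MST edge set: {4—6, 1—2, 0—6, 2—3, 2—4, 1—5}.
Of the listed edges, {4—6, 1—5, 2—4} are in the MST → 3.

3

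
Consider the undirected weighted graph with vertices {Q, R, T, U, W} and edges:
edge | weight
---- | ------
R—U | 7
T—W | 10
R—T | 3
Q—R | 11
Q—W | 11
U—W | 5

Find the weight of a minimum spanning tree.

26

Prim, starting at R.
Step 1: frontier [R—T 3, R—U 7, Q—R 11] → take R—T (3); add T.
Step 2: frontier [R—U 7, Q—R 11, T—W 10] → take R—U (7); add U.
Step 3: frontier [Q—R 11, T—W 10, U—W 5] → take U—W (5); add W.
Step 4: frontier [Q—R 11, Q—W 11] → take Q—R (11); add Q.
MST edges: R—T, R—U, U—W, Q—R; total weight 3+7+5+11 = 26.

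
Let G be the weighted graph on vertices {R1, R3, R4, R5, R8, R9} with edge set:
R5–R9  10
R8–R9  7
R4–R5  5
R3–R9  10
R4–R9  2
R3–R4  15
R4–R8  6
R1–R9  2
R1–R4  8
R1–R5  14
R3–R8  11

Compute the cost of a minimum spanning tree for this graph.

Sort edges by weight, then run Kruskal:
R1–R9 (2): add. Components now {R1,R9} {R5} {R4} {R3} {R8}
R4–R9 (2): add. Components now {R1,R4,R9} {R5} {R3} {R8}
R4–R5 (5): add. Components now {R1,R4,R5,R9} {R3} {R8}
R4–R8 (6): add. Components now {R1,R4,R5,R8,R9} {R3}
R8–R9 (7): skip — R9 and R8 already connected.
R1–R4 (8): skip — R4 and R1 already connected.
R3–R9 (10): add. Components now {R1,R3,R4,R5,R8,R9}
MST edges: R1–R9, R4–R9, R4–R5, R4–R8, R3–R9; total weight 2+2+5+6+10 = 25.

25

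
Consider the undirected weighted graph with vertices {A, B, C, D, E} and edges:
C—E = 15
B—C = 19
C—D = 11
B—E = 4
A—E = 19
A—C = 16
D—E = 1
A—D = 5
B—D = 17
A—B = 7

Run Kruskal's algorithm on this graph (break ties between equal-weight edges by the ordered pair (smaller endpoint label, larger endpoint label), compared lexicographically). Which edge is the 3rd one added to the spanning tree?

A-D

Sort edges by weight, then run Kruskal:
D—E (1): add — endpoints in different components.
B—E (4): add — endpoints in different components.
A—D (5): add — endpoints in different components.
A—B (7): skip — A and B already connected.
C—D (11): add — endpoints in different components.
The 3rd edge added is A—D.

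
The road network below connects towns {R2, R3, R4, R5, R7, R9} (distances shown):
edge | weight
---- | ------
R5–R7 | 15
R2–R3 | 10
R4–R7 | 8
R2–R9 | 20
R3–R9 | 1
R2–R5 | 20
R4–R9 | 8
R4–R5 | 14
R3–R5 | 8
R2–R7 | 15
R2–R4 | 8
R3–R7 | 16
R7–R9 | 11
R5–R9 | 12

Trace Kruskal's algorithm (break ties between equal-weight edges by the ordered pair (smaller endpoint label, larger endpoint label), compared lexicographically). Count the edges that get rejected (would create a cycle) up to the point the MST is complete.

0

Kruskal: consider edges lightest-first.
R3–R9 (1): add — endpoints in different components.
R2–R4 (8): add — endpoints in different components.
R3–R5 (8): add — endpoints in different components.
R4–R7 (8): add — endpoints in different components.
R4–R9 (8): add — endpoints in different components.
Edges rejected before the tree was complete: 0.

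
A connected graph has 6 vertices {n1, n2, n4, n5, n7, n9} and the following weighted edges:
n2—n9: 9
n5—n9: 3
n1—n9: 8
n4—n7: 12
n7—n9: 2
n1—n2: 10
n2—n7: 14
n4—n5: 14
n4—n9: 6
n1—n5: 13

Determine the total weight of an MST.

28

Sort edges by weight, then run Kruskal:
n7—n9 (2): add. Components now {n5} {n7,n9} {n2} {n4} {n1}
n5—n9 (3): add. Components now {n5,n7,n9} {n2} {n4} {n1}
n4—n9 (6): add. Components now {n4,n5,n7,n9} {n2} {n1}
n1—n9 (8): add. Components now {n1,n4,n5,n7,n9} {n2}
n2—n9 (9): add. Components now {n1,n2,n4,n5,n7,n9}
MST edges: n7—n9, n5—n9, n4—n9, n1—n9, n2—n9; total weight 2+3+6+8+9 = 28.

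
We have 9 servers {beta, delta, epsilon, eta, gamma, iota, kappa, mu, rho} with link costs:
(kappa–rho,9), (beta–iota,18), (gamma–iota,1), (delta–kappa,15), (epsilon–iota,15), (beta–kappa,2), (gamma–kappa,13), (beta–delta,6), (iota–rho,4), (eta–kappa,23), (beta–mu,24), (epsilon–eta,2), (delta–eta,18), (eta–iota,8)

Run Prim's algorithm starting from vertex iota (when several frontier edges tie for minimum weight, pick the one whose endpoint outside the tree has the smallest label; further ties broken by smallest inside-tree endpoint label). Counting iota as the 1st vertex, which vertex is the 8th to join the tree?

Prim's algorithm from iota:
Step 1: cheapest edge leaving the tree is gamma–iota (1); add gamma.
Step 2: cheapest edge leaving the tree is iota–rho (4); add rho.
Step 3: cheapest edge leaving the tree is eta–iota (8); add eta.
Step 4: cheapest edge leaving the tree is epsilon–eta (2); add epsilon.
Step 5: cheapest edge leaving the tree is kappa–rho (9); add kappa.
Step 6: cheapest edge leaving the tree is beta–kappa (2); add beta.
Step 7: cheapest edge leaving the tree is beta–delta (6); add delta.
Step 8: cheapest edge leaving the tree is beta–mu (24); add mu.
Vertex order: iota, gamma, rho, eta, epsilon, kappa, beta, delta, mu. The 8th vertex is delta.

delta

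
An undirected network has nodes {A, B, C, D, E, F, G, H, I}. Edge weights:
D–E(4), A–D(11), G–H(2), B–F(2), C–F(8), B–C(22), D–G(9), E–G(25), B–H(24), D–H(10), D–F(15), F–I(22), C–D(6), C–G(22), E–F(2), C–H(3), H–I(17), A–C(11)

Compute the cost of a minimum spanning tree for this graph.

47

Sort edges by weight, then run Kruskal:
B–F (2): add — endpoints in different components.
E–F (2): add — endpoints in different components.
G–H (2): add — endpoints in different components.
C–H (3): add — endpoints in different components.
D–E (4): add — endpoints in different components.
C–D (6): add — endpoints in different components.
C–F (8): skip — C and F already connected.
D–G (9): skip — D and G already connected.
D–H (10): skip — D and H already connected.
A–C (11): add — endpoints in different components.
A–D (11): skip — A and D already connected.
D–F (15): skip — D and F already connected.
H–I (17): add — endpoints in different components.
MST edges: B–F, E–F, G–H, C–H, D–E, C–D, A–C, H–I; total weight 2+2+2+3+4+6+11+17 = 47.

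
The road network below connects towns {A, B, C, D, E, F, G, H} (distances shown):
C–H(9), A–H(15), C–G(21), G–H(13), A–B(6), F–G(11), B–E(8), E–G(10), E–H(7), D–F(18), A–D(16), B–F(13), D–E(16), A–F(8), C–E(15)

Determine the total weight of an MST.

Sort edges by weight, then run Kruskal:
A–B (6): add — endpoints in different components.
E–H (7): add — endpoints in different components.
A–F (8): add — endpoints in different components.
B–E (8): add — endpoints in different components.
C–H (9): add — endpoints in different components.
E–G (10): add — endpoints in different components.
F–G (11): skip — F and G already connected.
B–F (13): skip — B and F already connected.
G–H (13): skip — G and H already connected.
A–H (15): skip — A and H already connected.
C–E (15): skip — C and E already connected.
A–D (16): add — endpoints in different components.
MST edges: A–B, E–H, A–F, B–E, C–H, E–G, A–D; total weight 6+7+8+8+9+10+16 = 64.

64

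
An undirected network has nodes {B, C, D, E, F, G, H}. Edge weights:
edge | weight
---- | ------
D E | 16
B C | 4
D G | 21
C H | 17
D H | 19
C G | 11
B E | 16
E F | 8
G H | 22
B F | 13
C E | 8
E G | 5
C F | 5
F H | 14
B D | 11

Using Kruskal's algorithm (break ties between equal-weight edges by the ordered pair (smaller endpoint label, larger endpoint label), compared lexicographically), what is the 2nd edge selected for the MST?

C-F

Sort edges by weight, then run Kruskal:
B C (4): add — endpoints in different components.
C F (5): add — endpoints in different components.
E G (5): add — endpoints in different components.
C E (8): add — endpoints in different components.
E F (8): skip — E and F already connected.
B D (11): add — endpoints in different components.
C G (11): skip — C and G already connected.
B F (13): skip — B and F already connected.
F H (14): add — endpoints in different components.
The 2nd edge added is C F.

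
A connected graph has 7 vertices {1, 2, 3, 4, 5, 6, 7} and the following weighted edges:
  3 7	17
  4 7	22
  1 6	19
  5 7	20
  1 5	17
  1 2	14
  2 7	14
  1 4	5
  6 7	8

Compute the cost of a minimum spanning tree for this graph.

Prim's algorithm from 7:
Step 1: frontier [6 7 8, 2 7 14, 3 7 17, 5 7 20, 4 7 22] → take 6 7 (8); add 6.
Step 2: frontier [1 6 19, 2 7 14, 3 7 17, 5 7 20, 4 7 22] → take 2 7 (14); add 2.
Step 3: frontier [1 2 14, 1 6 19, 3 7 17, 5 7 20, 4 7 22] → take 1 2 (14); add 1.
Step 4: frontier [1 4 5, 1 5 17, 3 7 17, 5 7 20, 4 7 22] → take 1 4 (5); add 4.
Step 5: frontier [1 5 17, 3 7 17, 5 7 20] → take 3 7 (17); add 3.
Step 6: frontier [1 5 17, 5 7 20] → take 1 5 (17); add 5.
MST edges: 6 7, 2 7, 1 2, 1 4, 3 7, 1 5; total weight 8+14+14+5+17+17 = 75.

75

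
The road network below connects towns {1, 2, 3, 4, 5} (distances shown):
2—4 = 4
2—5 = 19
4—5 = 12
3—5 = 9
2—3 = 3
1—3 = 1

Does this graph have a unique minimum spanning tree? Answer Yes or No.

Sort edges by weight, then run Kruskal:
1—3 (1): add — endpoints in different components.
2—3 (3): add — endpoints in different components.
2—4 (4): add — endpoints in different components.
3—5 (9): add — endpoints in different components.
Every non-tree edge has weight strictly greater than the heaviest edge on the tree path between its endpoints, so the MST is unique.

Yes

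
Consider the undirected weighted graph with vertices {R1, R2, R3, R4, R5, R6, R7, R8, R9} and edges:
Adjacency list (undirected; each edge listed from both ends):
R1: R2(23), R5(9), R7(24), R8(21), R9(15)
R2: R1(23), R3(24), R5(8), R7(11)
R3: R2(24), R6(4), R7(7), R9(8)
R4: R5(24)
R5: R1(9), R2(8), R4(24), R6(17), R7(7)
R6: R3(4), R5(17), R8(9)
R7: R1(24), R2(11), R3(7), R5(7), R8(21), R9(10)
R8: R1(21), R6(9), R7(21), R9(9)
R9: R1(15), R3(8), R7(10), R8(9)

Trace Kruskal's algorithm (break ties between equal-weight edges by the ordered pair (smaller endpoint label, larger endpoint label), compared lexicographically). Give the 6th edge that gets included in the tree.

Kruskal's algorithm — process edges by increasing weight (ties by edge label):
R3-R6 (4): add — endpoints in different components.
R3-R7 (7): add — endpoints in different components.
R5-R7 (7): add — endpoints in different components.
R2-R5 (8): add — endpoints in different components.
R3-R9 (8): add — endpoints in different components.
R1-R5 (9): add — endpoints in different components.
R6-R8 (9): add — endpoints in different components.
R8-R9 (9): skip — R8 and R9 already connected.
R7-R9 (10): skip — R7 and R9 already connected.
R2-R7 (11): skip — R7 and R2 already connected.
R1-R9 (15): skip — R1 and R9 already connected.
R5-R6 (17): skip — R6 and R5 already connected.
R1-R8 (21): skip — R1 and R8 already connected.
R7-R8 (21): skip — R7 and R8 already connected.
R1-R2 (23): skip — R1 and R2 already connected.
R1-R7 (24): skip — R1 and R7 already connected.
R2-R3 (24): skip — R3 and R2 already connected.
R4-R5 (24): add — endpoints in different components.
The 6th edge added is R1-R5.

R1-R5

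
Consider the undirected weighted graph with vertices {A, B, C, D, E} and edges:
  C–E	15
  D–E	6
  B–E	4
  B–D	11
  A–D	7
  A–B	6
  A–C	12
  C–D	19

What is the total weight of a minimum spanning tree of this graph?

28

Kruskal's algorithm — process edges by increasing weight (ties by edge label):
B–E (4): add — endpoints in different components.
A–B (6): add — endpoints in different components.
D–E (6): add — endpoints in different components.
A–D (7): skip — A and D already connected.
B–D (11): skip — B and D already connected.
A–C (12): add — endpoints in different components.
MST edges: B–E, A–B, D–E, A–C; total weight 4+6+6+12 = 28.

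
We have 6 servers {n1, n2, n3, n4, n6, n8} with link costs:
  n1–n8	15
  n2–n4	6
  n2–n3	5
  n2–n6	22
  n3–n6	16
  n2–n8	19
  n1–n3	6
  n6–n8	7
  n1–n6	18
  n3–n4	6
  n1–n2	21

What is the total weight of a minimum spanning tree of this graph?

Grow the tree from n1 using Prim:
Step 1: cheapest edge leaving the tree is n1–n3 (6); add n3.
Step 2: cheapest edge leaving the tree is n2–n3 (5); add n2.
Step 3: cheapest edge leaving the tree is n2–n4 (6); add n4.
Step 4: cheapest edge leaving the tree is n1–n8 (15); add n8.
Step 5: cheapest edge leaving the tree is n6–n8 (7); add n6.
MST edges: n1–n3, n2–n3, n2–n4, n1–n8, n6–n8; total weight 6+5+6+15+7 = 39.

39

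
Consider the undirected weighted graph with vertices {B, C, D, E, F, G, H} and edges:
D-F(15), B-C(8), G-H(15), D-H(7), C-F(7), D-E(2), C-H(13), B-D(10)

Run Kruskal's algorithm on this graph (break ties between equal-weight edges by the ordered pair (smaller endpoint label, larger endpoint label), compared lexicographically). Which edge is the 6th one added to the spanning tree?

G-H

Sort edges by weight, then run Kruskal:
D-E (2): add — endpoints in different components.
C-F (7): add — endpoints in different components.
D-H (7): add — endpoints in different components.
B-C (8): add — endpoints in different components.
B-D (10): add — endpoints in different components.
C-H (13): skip — C and H already connected.
D-F (15): skip — D and F already connected.
G-H (15): add — endpoints in different components.
The 6th edge added is G-H.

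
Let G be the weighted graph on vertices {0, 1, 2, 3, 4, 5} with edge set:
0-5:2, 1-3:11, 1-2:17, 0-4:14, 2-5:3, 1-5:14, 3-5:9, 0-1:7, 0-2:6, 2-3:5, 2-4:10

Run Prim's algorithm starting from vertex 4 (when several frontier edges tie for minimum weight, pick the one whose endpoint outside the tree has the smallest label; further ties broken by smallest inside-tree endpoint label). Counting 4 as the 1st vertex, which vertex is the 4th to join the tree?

Grow the tree from 4 using Prim:
Step 1: cheapest edge leaving the tree is 2-4 (10); add 2.
Step 2: cheapest edge leaving the tree is 2-5 (3); add 5.
Step 3: cheapest edge leaving the tree is 0-5 (2); add 0.
Step 4: cheapest edge leaving the tree is 2-3 (5); add 3.
Step 5: cheapest edge leaving the tree is 0-1 (7); add 1.
Vertex order: 4, 2, 5, 0, 3, 1. The 4th vertex is 0.

0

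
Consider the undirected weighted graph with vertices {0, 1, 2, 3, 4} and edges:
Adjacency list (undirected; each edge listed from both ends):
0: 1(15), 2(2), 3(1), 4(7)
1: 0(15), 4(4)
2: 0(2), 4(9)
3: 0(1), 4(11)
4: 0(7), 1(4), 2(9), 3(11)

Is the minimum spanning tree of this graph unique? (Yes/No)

Yes

Kruskal: consider edges lightest-first.
0 3 (1): add — endpoints in different components.
0 2 (2): add — endpoints in different components.
1 4 (4): add — endpoints in different components.
0 4 (7): add — endpoints in different components.
Every non-tree edge has weight strictly greater than the heaviest edge on the tree path between its endpoints, so the MST is unique.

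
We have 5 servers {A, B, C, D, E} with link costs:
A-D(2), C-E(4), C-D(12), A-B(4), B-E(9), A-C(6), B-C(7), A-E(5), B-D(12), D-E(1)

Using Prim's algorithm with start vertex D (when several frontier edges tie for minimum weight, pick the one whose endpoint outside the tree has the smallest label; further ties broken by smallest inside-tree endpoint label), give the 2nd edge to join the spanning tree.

A-D

Prim's algorithm from D:
Step 1: frontier [D-E 1, A-D 2, B-D 12, C-D 12] → take D-E (1); add E.
Step 2: frontier [A-D 2, B-D 12, C-D 12, C-E 4, A-E 5, B-E 9] → take A-D (2); add A.
Step 3: frontier [A-B 4, A-C 6, B-D 12, C-D 12, C-E 4, B-E 9] → take A-B (4); add B.
Step 4: frontier [A-C 6, B-C 7, C-D 12, C-E 4] → take C-E (4); add C.
The 2nd edge added is A-D.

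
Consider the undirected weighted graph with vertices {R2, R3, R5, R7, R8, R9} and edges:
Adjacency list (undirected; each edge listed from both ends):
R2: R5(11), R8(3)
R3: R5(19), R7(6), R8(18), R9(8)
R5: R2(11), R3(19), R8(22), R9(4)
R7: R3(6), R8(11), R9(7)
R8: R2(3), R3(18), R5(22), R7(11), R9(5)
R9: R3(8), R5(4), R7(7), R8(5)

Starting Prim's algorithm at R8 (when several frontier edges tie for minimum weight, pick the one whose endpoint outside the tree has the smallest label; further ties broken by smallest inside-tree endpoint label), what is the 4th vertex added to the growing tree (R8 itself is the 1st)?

R5

Prim's algorithm from R8:
Step 1: frontier [R2–R8 3, R8–R9 5, R7–R8 11, R3–R8 18, R5–R8 22] → take R2–R8 (3); add R2.
Step 2: frontier [R2–R5 11, R8–R9 5, R7–R8 11, R3–R8 18, R5–R8 22] → take R8–R9 (5); add R9.
Step 3: frontier [R2–R5 11, R7–R8 11, R3–R8 18, R5–R8 22, R5–R9 4, R7–R9 7, R3–R9 8] → take R5–R9 (4); add R5.
Step 4: frontier [R3–R5 19, R7–R8 11, R3–R8 18, R7–R9 7, R3–R9 8] → take R7–R9 (7); add R7.
Step 5: frontier [R3–R5 19, R3–R7 6, R3–R8 18, R3–R9 8] → take R3–R7 (6); add R3.
Vertex order: R8, R2, R9, R5, R7, R3. The 4th vertex is R5.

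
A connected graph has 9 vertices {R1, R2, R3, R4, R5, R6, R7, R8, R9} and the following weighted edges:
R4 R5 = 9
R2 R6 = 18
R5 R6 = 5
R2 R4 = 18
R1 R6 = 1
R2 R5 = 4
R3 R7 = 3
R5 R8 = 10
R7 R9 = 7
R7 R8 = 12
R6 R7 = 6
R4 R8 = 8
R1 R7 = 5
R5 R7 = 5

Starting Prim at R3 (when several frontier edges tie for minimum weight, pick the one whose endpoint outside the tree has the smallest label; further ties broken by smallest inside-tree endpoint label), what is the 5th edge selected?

Prim's algorithm from R3:
Step 1: cheapest edge leaving the tree is R3 R7 (3); add R7.
Step 2: cheapest edge leaving the tree is R1 R7 (5); add R1.
Step 3: cheapest edge leaving the tree is R1 R6 (1); add R6.
Step 4: cheapest edge leaving the tree is R5 R6 (5); add R5.
Step 5: cheapest edge leaving the tree is R2 R5 (4); add R2.
Step 6: cheapest edge leaving the tree is R7 R9 (7); add R9.
Step 7: cheapest edge leaving the tree is R4 R5 (9); add R4.
Step 8: cheapest edge leaving the tree is R4 R8 (8); add R8.
The 5th edge added is R2 R5.

R2-R5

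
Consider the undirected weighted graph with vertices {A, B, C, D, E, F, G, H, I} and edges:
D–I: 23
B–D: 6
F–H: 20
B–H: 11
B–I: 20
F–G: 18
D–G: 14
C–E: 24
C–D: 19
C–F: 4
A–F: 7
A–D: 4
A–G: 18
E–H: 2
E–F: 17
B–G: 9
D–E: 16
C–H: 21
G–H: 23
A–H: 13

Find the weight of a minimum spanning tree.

63

Sort edges by weight, then run Kruskal:
E–H (2): add — endpoints in different components.
A–D (4): add — endpoints in different components.
C–F (4): add — endpoints in different components.
B–D (6): add — endpoints in different components.
A–F (7): add — endpoints in different components.
B–G (9): add — endpoints in different components.
B–H (11): add — endpoints in different components.
A–H (13): skip — A and H already connected.
D–G (14): skip — D and G already connected.
D–E (16): skip — D and E already connected.
E–F (17): skip — E and F already connected.
A–G (18): skip — A and G already connected.
F–G (18): skip — F and G already connected.
C–D (19): skip — C and D already connected.
B–I (20): add — endpoints in different components.
MST edges: E–H, A–D, C–F, B–D, A–F, B–G, B–H, B–I; total weight 2+4+4+6+7+9+11+20 = 63.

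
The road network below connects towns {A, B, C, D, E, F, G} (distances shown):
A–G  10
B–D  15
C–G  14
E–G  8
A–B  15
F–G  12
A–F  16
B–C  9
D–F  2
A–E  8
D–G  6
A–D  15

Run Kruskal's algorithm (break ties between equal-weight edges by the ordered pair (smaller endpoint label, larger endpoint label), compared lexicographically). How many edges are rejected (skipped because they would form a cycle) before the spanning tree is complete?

Sort edges by weight, then run Kruskal:
D–F (2): add. Components now {A} {B} {C} {D,F} {E} {G}
D–G (6): add. Components now {A} {B} {C} {D,F,G} {E}
A–E (8): add. Components now {A,E} {B} {C} {D,F,G}
E–G (8): add. Components now {A,D,E,F,G} {B} {C}
B–C (9): add. Components now {A,D,E,F,G} {B,C}
A–G (10): skip — A and G already connected.
F–G (12): skip — F and G already connected.
C–G (14): add. Components now {A,B,C,D,E,F,G}
Edges rejected before the tree was complete: 2.

2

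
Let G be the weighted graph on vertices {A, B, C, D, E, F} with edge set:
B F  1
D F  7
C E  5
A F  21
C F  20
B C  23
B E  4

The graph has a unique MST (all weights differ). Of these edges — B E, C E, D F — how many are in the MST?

3

Sort edges by weight, then run Kruskal:
B F (1): add — endpoints in different components.
B E (4): add — endpoints in different components.
C E (5): add — endpoints in different components.
D F (7): add — endpoints in different components.
C F (20): skip — C and F already connected.
A F (21): add — endpoints in different components.
MST edge set: {B F, B E, C E, D F, A F}.
Of the listed edges, {B E, C E, D F} are in the MST → 3.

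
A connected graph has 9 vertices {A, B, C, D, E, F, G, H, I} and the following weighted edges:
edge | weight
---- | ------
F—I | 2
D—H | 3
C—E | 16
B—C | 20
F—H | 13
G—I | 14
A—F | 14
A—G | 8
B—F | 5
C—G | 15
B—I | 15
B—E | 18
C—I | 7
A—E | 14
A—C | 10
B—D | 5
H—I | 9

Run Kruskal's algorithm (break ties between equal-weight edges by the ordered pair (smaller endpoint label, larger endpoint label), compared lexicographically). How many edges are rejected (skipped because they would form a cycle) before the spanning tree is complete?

Kruskal's algorithm — process edges by increasing weight (ties by edge label):
F—I (2): add — endpoints in different components.
D—H (3): add — endpoints in different components.
B—D (5): add — endpoints in different components.
B—F (5): add — endpoints in different components.
C—I (7): add — endpoints in different components.
A—G (8): add — endpoints in different components.
H—I (9): skip — H and I already connected.
A—C (10): add — endpoints in different components.
F—H (13): skip — F and H already connected.
A—E (14): add — endpoints in different components.
Edges rejected before the tree was complete: 2.

2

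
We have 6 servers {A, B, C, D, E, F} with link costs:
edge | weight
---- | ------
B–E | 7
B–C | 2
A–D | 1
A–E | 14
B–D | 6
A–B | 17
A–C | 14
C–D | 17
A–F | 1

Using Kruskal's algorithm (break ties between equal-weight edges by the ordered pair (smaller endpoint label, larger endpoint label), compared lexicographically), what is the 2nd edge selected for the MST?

A-F

Sort edges by weight, then run Kruskal:
A–D (1): add. Components now {A,D} {B} {C} {E} {F}
A–F (1): add. Components now {A,D,F} {B} {C} {E}
B–C (2): add. Components now {A,D,F} {B,C} {E}
B–D (6): add. Components now {A,B,C,D,F} {E}
B–E (7): add. Components now {A,B,C,D,E,F}
The 2nd edge added is A–F.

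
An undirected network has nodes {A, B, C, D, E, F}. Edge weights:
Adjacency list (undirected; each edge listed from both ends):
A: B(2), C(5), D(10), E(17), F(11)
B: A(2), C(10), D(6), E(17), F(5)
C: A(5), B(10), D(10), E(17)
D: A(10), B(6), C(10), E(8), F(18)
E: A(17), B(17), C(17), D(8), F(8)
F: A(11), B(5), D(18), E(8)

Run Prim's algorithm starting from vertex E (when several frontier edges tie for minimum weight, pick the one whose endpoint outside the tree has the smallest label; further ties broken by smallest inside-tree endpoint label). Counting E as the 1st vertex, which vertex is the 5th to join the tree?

Prim, starting at E.
Step 1: cheapest edge leaving the tree is D–E (8); add D.
Step 2: cheapest edge leaving the tree is B–D (6); add B.
Step 3: cheapest edge leaving the tree is A–B (2); add A.
Step 4: cheapest edge leaving the tree is A–C (5); add C.
Step 5: cheapest edge leaving the tree is B–F (5); add F.
Vertex order: E, D, B, A, C, F. The 5th vertex is C.

C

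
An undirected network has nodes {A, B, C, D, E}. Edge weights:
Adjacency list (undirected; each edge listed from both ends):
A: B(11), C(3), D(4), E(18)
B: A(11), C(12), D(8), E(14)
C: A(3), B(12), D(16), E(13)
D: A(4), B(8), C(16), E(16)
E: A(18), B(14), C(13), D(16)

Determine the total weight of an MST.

28

Sort edges by weight, then run Kruskal:
A-C (3): add. Components now {A,C} {B} {D} {E}
A-D (4): add. Components now {A,C,D} {B} {E}
B-D (8): add. Components now {A,B,C,D} {E}
A-B (11): skip — A and B already connected.
B-C (12): skip — B and C already connected.
C-E (13): add. Components now {A,B,C,D,E}
MST edges: A-C, A-D, B-D, C-E; total weight 3+4+8+13 = 28.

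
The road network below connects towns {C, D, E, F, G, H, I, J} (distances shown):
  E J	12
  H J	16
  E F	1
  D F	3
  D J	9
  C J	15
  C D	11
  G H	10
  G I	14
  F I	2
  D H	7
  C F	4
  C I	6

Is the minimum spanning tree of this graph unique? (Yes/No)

Yes

Sort edges by weight, then run Kruskal:
E F (1): add — endpoints in different components.
F I (2): add — endpoints in different components.
D F (3): add — endpoints in different components.
C F (4): add — endpoints in different components.
C I (6): skip — C and I already connected.
D H (7): add — endpoints in different components.
D J (9): add — endpoints in different components.
G H (10): add — endpoints in different components.
Every non-tree edge has weight strictly greater than the heaviest edge on the tree path between its endpoints, so the MST is unique.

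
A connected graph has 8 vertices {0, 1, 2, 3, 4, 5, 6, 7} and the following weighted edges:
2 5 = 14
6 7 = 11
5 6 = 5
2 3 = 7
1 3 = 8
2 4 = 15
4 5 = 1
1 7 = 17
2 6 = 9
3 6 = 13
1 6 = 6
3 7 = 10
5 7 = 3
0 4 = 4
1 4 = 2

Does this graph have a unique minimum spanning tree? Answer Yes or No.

Kruskal's algorithm — process edges by increasing weight (ties by edge label):
4 5 (1): add — endpoints in different components.
1 4 (2): add — endpoints in different components.
5 7 (3): add — endpoints in different components.
0 4 (4): add — endpoints in different components.
5 6 (5): add — endpoints in different components.
1 6 (6): skip — 1 and 6 already connected.
2 3 (7): add — endpoints in different components.
1 3 (8): add — endpoints in different components.
Every non-tree edge has weight strictly greater than the heaviest edge on the tree path between its endpoints, so the MST is unique.

Yes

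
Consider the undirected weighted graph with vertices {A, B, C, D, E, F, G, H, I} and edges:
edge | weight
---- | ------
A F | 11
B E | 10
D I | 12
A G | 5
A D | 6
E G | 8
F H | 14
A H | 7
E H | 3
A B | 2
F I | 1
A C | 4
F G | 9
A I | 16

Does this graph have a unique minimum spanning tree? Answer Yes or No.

Kruskal: consider edges lightest-first.
F I (1): add — endpoints in different components.
A B (2): add — endpoints in different components.
E H (3): add — endpoints in different components.
A C (4): add — endpoints in different components.
A G (5): add — endpoints in different components.
A D (6): add — endpoints in different components.
A H (7): add — endpoints in different components.
E G (8): skip — E and G already connected.
F G (9): add — endpoints in different components.
Every non-tree edge has weight strictly greater than the heaviest edge on the tree path between its endpoints, so the MST is unique.

Yes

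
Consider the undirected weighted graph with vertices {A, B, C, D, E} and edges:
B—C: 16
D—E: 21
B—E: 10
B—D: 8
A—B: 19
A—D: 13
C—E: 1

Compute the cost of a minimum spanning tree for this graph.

32

Kruskal's algorithm — process edges by increasing weight (ties by edge label):
C—E (1): add. Components now {A} {B} {C,E} {D}
B—D (8): add. Components now {A} {B,D} {C,E}
B—E (10): add. Components now {A} {B,C,D,E}
A—D (13): add. Components now {A,B,C,D,E}
MST edges: C—E, B—D, B—E, A—D; total weight 1+8+10+13 = 32.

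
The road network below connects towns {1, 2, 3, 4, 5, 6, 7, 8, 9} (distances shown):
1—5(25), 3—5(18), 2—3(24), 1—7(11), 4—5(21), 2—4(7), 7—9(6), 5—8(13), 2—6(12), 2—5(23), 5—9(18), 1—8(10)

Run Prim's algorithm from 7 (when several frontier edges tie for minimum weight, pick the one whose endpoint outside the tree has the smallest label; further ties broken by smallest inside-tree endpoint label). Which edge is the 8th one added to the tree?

2-6

Grow the tree from 7 using Prim:
Step 1: frontier [7—9 6, 1—7 11] → take 7—9 (6); add 9.
Step 2: frontier [1—7 11, 5—9 18] → take 1—7 (11); add 1.
Step 3: frontier [1—8 10, 1—5 25, 5—9 18] → take 1—8 (10); add 8.
Step 4: frontier [1—5 25, 5—8 13, 5—9 18] → take 5—8 (13); add 5.
Step 5: frontier [3—5 18, 4—5 21, 2—5 23] → take 3—5 (18); add 3.
Step 6: frontier [2—3 24, 4—5 21, 2—5 23] → take 4—5 (21); add 4.
Step 7: frontier [2—3 24, 2—4 7, 2—5 23] → take 2—4 (7); add 2.
Step 8: frontier [2—6 12] → take 2—6 (12); add 6.
The 8th edge added is 2—6.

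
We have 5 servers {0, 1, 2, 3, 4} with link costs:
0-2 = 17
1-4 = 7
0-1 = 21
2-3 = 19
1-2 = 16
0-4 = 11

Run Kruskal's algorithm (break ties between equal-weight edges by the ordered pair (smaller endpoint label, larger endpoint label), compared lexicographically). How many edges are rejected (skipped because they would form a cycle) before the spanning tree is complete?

Kruskal: consider edges lightest-first.
1-4 (7): add — endpoints in different components.
0-4 (11): add — endpoints in different components.
1-2 (16): add — endpoints in different components.
0-2 (17): skip — 0 and 2 already connected.
2-3 (19): add — endpoints in different components.
Edges rejected before the tree was complete: 1.

1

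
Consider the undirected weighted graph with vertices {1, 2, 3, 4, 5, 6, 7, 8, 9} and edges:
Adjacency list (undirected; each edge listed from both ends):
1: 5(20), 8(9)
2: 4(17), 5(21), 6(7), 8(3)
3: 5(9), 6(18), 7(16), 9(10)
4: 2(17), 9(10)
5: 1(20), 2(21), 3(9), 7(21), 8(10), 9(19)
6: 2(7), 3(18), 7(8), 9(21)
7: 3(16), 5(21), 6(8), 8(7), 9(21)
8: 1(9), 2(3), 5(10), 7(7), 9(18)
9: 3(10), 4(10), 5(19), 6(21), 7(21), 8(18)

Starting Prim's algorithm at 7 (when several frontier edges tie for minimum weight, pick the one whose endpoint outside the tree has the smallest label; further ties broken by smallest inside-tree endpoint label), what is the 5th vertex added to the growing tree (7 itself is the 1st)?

Grow the tree from 7 using Prim:
Step 1: cheapest edge leaving the tree is 7 8 (7); add 8.
Step 2: cheapest edge leaving the tree is 2 8 (3); add 2.
Step 3: cheapest edge leaving the tree is 2 6 (7); add 6.
Step 4: cheapest edge leaving the tree is 1 8 (9); add 1.
Step 5: cheapest edge leaving the tree is 5 8 (10); add 5.
Step 6: cheapest edge leaving the tree is 3 5 (9); add 3.
Step 7: cheapest edge leaving the tree is 3 9 (10); add 9.
Step 8: cheapest edge leaving the tree is 4 9 (10); add 4.
Vertex order: 7, 8, 2, 6, 1, 5, 3, 9, 4. The 5th vertex is 1.

1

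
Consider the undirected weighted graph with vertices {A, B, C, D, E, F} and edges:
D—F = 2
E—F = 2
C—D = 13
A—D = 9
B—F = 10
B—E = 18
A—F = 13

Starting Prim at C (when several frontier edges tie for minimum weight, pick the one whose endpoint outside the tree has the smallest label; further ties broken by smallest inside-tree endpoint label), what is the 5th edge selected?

Grow the tree from C using Prim:
Step 1: frontier [C—D 13] → take C—D (13); add D.
Step 2: frontier [D—F 2, A—D 9] → take D—F (2); add F.
Step 3: frontier [A—D 9, E—F 2, B—F 10, A—F 13] → take E—F (2); add E.
Step 4: frontier [A—D 9, B—E 18, B—F 10, A—F 13] → take A—D (9); add A.
Step 5: frontier [B—E 18, B—F 10] → take B—F (10); add B.
The 5th edge added is B—F.

B-F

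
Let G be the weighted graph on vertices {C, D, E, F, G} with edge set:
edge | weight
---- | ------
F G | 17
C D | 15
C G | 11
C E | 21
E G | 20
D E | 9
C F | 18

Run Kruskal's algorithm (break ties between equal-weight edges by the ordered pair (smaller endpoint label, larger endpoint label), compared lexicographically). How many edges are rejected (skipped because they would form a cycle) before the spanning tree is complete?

0

Kruskal: consider edges lightest-first.
D E (9): add — endpoints in different components.
C G (11): add — endpoints in different components.
C D (15): add — endpoints in different components.
F G (17): add — endpoints in different components.
Edges rejected before the tree was complete: 0.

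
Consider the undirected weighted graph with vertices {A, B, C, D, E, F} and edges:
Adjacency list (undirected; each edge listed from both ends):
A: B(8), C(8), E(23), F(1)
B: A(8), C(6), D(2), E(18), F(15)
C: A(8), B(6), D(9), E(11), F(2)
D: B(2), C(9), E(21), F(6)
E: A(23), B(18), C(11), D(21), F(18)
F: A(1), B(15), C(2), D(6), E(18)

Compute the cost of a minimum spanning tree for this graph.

Kruskal: consider edges lightest-first.
A–F (1): add. Components now {A,F} {B} {C} {D} {E}
B–D (2): add. Components now {A,F} {B,D} {C} {E}
C–F (2): add. Components now {A,C,F} {B,D} {E}
B–C (6): add. Components now {A,B,C,D,F} {E}
D–F (6): skip — D and F already connected.
A–B (8): skip — A and B already connected.
A–C (8): skip — A and C already connected.
C–D (9): skip — C and D already connected.
C–E (11): add. Components now {A,B,C,D,E,F}
MST edges: A–F, B–D, C–F, B–C, C–E; total weight 1+2+2+6+11 = 22.

22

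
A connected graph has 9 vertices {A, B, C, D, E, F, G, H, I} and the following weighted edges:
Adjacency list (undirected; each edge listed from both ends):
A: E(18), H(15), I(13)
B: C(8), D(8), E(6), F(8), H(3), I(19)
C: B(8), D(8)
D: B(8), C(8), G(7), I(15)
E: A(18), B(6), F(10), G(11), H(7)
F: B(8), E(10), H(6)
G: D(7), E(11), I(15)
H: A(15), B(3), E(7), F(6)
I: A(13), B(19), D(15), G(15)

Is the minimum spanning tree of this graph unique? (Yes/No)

No

Sort edges by weight, then run Kruskal:
B H (3): add — endpoints in different components.
B E (6): add — endpoints in different components.
F H (6): add — endpoints in different components.
D G (7): add — endpoints in different components.
E H (7): skip — E and H already connected.
B C (8): add — endpoints in different components.
B D (8): add — endpoints in different components.
B F (8): skip — B and F already connected.
C D (8): skip — C and D already connected.
E F (10): skip — E and F already connected.
E G (11): skip — E and G already connected.
A I (13): add — endpoints in different components.
A H (15): add — endpoints in different components.
Non-tree edge D I has weight 15, equal to the heaviest edge on its tree cycle — swapping gives another MST of the same weight. Not unique.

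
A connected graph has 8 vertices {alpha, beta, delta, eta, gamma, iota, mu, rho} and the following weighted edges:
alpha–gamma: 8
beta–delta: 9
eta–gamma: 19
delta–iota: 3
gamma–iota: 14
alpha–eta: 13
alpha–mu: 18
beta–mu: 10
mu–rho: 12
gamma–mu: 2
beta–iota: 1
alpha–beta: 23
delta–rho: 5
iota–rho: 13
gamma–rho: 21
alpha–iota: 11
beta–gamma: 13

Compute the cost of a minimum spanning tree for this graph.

42

Grow the tree from rho using Prim:
Step 1: cheapest edge leaving the tree is delta–rho (5); add delta.
Step 2: cheapest edge leaving the tree is delta–iota (3); add iota.
Step 3: cheapest edge leaving the tree is beta–iota (1); add beta.
Step 4: cheapest edge leaving the tree is beta–mu (10); add mu.
Step 5: cheapest edge leaving the tree is gamma–mu (2); add gamma.
Step 6: cheapest edge leaving the tree is alpha–gamma (8); add alpha.
Step 7: cheapest edge leaving the tree is alpha–eta (13); add eta.
MST edges: delta–rho, delta–iota, beta–iota, beta–mu, gamma–mu, alpha–gamma, alpha–eta; total weight 5+3+1+10+2+8+13 = 42.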